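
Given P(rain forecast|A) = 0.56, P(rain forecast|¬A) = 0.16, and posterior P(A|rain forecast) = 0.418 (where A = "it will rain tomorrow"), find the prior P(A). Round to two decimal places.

P(A) = 0.17

In odds form, posterior odds = prior odds × likelihood ratio, so prior odds = posterior odds ÷ LR.
Posterior odds = 0.418/(1−0.418) = 0.7182. LR = 0.56/0.16 = 3.5000.
Prior odds = 0.7182/3.5000 = 0.2052, so P(A) = 0.2052/(1+0.2052) ≈ 0.17.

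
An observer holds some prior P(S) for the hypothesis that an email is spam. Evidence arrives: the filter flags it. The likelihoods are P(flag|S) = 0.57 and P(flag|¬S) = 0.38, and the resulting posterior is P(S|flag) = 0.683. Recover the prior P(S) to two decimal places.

P(S) = 0.59

In odds form, posterior odds = prior odds × likelihood ratio, so prior odds = posterior odds ÷ LR.
Posterior odds = 0.683/(1−0.683) = 2.1546. LR = 0.57/0.38 = 1.5000.
Prior odds = 2.1546/1.5000 = 1.4364, so P(S) = 1.4364/(1+1.4364) ≈ 0.59.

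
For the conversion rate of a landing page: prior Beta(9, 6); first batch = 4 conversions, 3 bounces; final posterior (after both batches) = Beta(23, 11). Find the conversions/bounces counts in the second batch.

Sequential conjugate updates are equivalent to a single update on the pooled data, so total successes = posterior α − prior α and total failures = posterior β − prior β.
Total across both batches: 23−9=14 conversions, 11−6=5 bounces.
Subtract the first batch: 14−4=10 conversions and 5−3=2 bounces.

10 conversions and 2 bounces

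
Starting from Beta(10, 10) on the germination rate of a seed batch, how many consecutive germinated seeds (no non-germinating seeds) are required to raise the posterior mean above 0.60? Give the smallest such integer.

k = 6

After k germinated seeds and 0 non-germinating seeds the posterior is Beta(10+k, 10), with mean (10+k)/(10+10+k).
Set (10+k)/(20+k) > 0.60 and solve: k > (0.60·20 − 10)/(1 − 0.60) = 5.000.
The smallest integer exceeding 5.000 is 6.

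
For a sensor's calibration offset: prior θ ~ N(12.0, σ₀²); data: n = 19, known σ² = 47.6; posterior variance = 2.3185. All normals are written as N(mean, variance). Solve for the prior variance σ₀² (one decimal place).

Posterior precision equals prior precision plus data precision: 1/σ_n² = 1/σ₀² + n/σ².
So 1/σ₀² = 1/2.3185 − 19/47.6 = 0.431313 − 0.399160 = 0.032153.
Hence σ₀² = 1/0.032153 ≈ 31.1.

σ₀² = 31.1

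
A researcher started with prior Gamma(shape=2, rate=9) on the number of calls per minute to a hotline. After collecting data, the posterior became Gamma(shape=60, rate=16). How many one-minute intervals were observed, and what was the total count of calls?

A Gamma(α, β) prior (rate parametrization) on a Poisson rate with n observations summing to S gives posterior Gamma(α+S, β+n).
Matching: Σxᵢ = 60 − 2 = 58 and n = 16 − 9 = 7.

n = 7 one-minute intervals with total 58 calls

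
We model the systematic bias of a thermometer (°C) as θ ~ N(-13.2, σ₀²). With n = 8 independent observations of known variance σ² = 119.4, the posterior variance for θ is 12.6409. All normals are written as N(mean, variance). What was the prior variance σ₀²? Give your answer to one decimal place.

σ₀² = 82.6

Posterior precision equals prior precision plus data precision: 1/σ_n² = 1/σ₀² + n/σ².
So 1/σ₀² = 1/12.6409 − 8/119.4 = 0.079108 − 0.067002 = 0.012106.
Hence σ₀² = 1/0.012106 ≈ 82.6.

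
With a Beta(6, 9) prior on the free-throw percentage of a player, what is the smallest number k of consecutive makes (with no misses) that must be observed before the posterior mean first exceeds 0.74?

k = 20

After k makes and 0 misses the posterior is Beta(6+k, 9), with mean (6+k)/(6+9+k).
Set (6+k)/(15+k) > 0.74 and solve: k > (0.74·15 − 6)/(1 − 0.74) = 19.615.
The smallest integer exceeding 19.615 is 20, and checking k=20: (26)/(35) = 0.7429 > 0.74.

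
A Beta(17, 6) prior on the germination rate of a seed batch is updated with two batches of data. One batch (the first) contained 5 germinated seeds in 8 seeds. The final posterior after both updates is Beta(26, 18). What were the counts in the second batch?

4 germinated seeds and 9 non-germinating seeds

Sequential conjugate updates are equivalent to a single update on the pooled data, so total successes = posterior α − prior α and total failures = posterior β − prior β.
Total across both batches: 26−17=9 germinated seeds, 18−6=12 non-germinating seeds.
Subtract the first batch: 9−5=4 germinated seeds and 12−3=9 non-germinating seeds.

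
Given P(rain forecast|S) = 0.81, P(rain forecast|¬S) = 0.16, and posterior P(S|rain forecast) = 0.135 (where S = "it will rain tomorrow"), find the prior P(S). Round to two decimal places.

In odds form, posterior odds = prior odds × likelihood ratio, so prior odds = posterior odds ÷ LR.
Posterior odds = 0.135/(1−0.135) = 0.1561. LR = 0.81/0.16 = 5.0625.
Prior odds = 0.1561/5.0625 = 0.0308, so P(S) = 0.0308/(1+0.0308) ≈ 0.03.

P(S) = 0.03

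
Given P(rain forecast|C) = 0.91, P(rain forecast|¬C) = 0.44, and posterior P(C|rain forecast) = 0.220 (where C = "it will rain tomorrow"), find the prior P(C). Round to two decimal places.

P(C) = 0.12

Bayes' rule in odds form gives O(C|E) = O(C)·[P(E|C)/P(E|¬C)], hence O(C) = O(C|E)/LR.
Posterior odds = 0.220/(1−0.220) = 0.2821. LR = 0.91/0.44 = 2.0682.
Prior odds = 0.2821/2.0682 = 0.1364, so P(C) = 0.1364/(1+0.1364) ≈ 0.12.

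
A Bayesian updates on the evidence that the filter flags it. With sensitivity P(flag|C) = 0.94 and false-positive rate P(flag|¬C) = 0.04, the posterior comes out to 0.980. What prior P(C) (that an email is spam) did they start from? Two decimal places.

P(C) = 0.68

In odds form, posterior odds = prior odds × likelihood ratio, so prior odds = posterior odds ÷ LR.
Posterior odds = 0.980/(1−0.980) = 49.0000. LR = 0.94/0.04 = 23.5000.
Prior odds = 49.0000/23.5000 = 2.0851, so P(C) = 2.0851/(1+2.0851) ≈ 0.68.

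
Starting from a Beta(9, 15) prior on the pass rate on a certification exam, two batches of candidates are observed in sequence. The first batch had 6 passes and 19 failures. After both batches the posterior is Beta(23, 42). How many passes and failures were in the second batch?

8 passes and 8 failures

Sequential conjugate updates are equivalent to a single update on the pooled data, so total successes = posterior α − prior α and total failures = posterior β − prior β.
Total across both batches: 23−9=14 passes, 42−15=27 failures.
Subtract the first batch: 14−6=8 passes and 27−19=8 failures.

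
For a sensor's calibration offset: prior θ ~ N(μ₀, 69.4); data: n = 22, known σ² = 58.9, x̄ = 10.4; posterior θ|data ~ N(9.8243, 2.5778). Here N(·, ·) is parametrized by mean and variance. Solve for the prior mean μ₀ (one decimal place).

The posterior mean is a precision-weighted average: μ_n = (τ₀μ₀ + τ_data·x̄)/(τ₀+τ_data), with τ₀=1/σ₀² and τ_data=n/σ².
Here τ₀ = 1/69.4 = 0.014409 and τ_data = 22/58.9 = 0.373514, so τ_n = 0.387923.
Rearranging for μ₀: μ₀ = (μ_n·τ_n − τ_data·x̄)/τ₀ = (9.8243·0.387923 − 0.373514·10.4) / 0.014409 = -0.073474/0.014409 ≈ -5.1.

μ₀ = -5.1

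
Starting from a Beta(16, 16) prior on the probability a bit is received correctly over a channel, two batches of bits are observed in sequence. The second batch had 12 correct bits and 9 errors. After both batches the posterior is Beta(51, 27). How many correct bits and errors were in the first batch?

23 correct bits and 2 errors

Because Beta–binomial updating is additive in the counts, the combined data contributed (α_post−α_prior, β_post−β_prior) successes and failures.
Total across both batches: 51−16=35 correct bits, 27−16=11 errors.
Subtract the second batch: 35−12=23 correct bits and 11−9=2 errors.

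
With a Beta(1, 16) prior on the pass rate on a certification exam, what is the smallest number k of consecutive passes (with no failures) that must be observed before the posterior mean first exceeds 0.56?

After k passes and 0 failures the posterior is Beta(1+k, 16), with mean (1+k)/(1+16+k).
Set (1+k)/(17+k) > 0.56 and solve: k > (0.56·17 − 1)/(1 − 0.56) = 19.364.
The smallest integer exceeding 19.364 is 20.

k = 20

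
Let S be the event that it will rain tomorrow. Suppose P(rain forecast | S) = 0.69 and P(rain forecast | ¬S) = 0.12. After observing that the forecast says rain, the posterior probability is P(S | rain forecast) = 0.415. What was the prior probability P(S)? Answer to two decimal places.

P(S) = 0.11

Bayes' rule in odds form gives O(S|E) = O(S)·[P(E|S)/P(E|¬S)], hence O(S) = O(S|E)/LR.
Posterior odds = 0.415/(1−0.415) = 0.7094. LR = 0.69/0.12 = 5.7500.
Prior odds = 0.7094/5.7500 = 0.1234, so P(S) = 0.1234/(1+0.1234) ≈ 0.11.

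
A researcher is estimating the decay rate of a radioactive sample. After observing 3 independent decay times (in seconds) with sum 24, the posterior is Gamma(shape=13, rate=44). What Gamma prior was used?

Gamma(shape=10, rate=20)

For an exponential likelihood with a Gamma(α, β) prior on the rate, n observations with total T give posterior Gamma(α+n, β+T).
So α = 13 − 3 = 10 and β = 44 − 24 = 20.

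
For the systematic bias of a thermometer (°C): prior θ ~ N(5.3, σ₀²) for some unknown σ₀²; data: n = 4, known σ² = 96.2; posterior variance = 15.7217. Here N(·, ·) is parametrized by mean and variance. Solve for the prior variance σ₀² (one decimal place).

σ₀² = 45.4

For the Normal–Normal model with known σ², precisions add: τ_n = τ₀ + n/σ².
So 1/σ₀² = 1/15.7217 − 4/96.2 = 0.063606 − 0.041580 = 0.022026.
Hence σ₀² = 1/0.022026 ≈ 45.4.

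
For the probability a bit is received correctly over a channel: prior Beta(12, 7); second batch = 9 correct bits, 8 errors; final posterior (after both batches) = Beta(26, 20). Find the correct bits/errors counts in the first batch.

5 correct bits and 5 errors

Sequential conjugate updates are equivalent to a single update on the pooled data, so total successes = posterior α − prior α and total failures = posterior β − prior β.
Total across both batches: 26−12=14 correct bits, 20−7=13 errors.
Subtract the second batch: 14−9=5 correct bits and 13−8=5 errors.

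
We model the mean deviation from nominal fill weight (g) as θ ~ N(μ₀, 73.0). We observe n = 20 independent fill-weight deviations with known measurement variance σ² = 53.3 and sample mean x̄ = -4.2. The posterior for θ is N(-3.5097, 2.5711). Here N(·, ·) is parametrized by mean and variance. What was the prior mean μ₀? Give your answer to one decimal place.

μ₀ = 15.4

The posterior mean is a precision-weighted average: μ_n = (τ₀μ₀ + τ_data·x̄)/(τ₀+τ_data), with τ₀=1/σ₀² and τ_data=n/σ².
Here τ₀ = 1/73.0 = 0.013699 and τ_data = 20/53.3 = 0.375235, so τ_n = 0.388934.
Rearranging for μ₀: μ₀ = (μ_n·τ_n − τ_data·x̄)/τ₀ = (-3.5097·0.388934 − 0.375235·-4.2) / 0.013699 = 0.210945/0.013699 ≈ 15.4.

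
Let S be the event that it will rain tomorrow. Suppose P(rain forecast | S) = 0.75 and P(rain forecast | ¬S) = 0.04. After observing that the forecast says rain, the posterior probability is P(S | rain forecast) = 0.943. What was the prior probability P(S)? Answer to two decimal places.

P(S) = 0.47

In odds form, posterior odds = prior odds × likelihood ratio, so prior odds = posterior odds ÷ LR.
Posterior odds = 0.943/(1−0.943) = 16.5439. LR = 0.75/0.04 = 18.7500.
Prior odds = 16.5439/18.7500 = 0.8823, so P(S) = 0.8823/(1+0.8823) ≈ 0.47.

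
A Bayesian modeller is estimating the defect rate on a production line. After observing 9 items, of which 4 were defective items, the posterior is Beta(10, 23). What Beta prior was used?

Beta(6, 18)

A Beta(a, b) prior with s successes and f failures in binomial data gives a Beta(a+s, b+f) posterior.
Subtract the data counts: 10−4=6, 23−5=18.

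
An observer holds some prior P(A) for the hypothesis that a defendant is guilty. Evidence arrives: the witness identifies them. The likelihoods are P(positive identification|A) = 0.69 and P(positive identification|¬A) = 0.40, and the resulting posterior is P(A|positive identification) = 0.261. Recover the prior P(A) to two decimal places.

Bayes' rule in odds form gives O(A|E) = O(A)·[P(E|A)/P(E|¬A)], hence O(A) = O(A|E)/LR.
Posterior odds = 0.261/(1−0.261) = 0.3532. LR = 0.69/0.40 = 1.7250.
Prior odds = 0.3532/1.7250 = 0.2048, so P(A) = 0.2048/(1+0.2048) ≈ 0.17.

P(A) = 0.17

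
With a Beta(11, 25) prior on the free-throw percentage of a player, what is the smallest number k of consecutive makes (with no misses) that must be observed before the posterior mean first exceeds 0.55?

After k makes and 0 misses the posterior is Beta(11+k, 25), with mean (11+k)/(11+25+k).
Set (11+k)/(36+k) > 0.55 and solve: k > (0.55·36 − 11)/(1 − 0.55) = 19.556.
The smallest integer exceeding 19.556 is 20.

k = 20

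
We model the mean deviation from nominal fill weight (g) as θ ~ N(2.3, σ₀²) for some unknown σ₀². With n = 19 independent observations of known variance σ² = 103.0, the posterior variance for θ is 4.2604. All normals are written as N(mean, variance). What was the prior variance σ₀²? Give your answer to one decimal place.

For the Normal–Normal model with known σ², precisions add: τ_n = τ₀ + n/σ².
So 1/σ₀² = 1/4.2604 − 19/103.0 = 0.234720 − 0.184466 = 0.050254.
Hence σ₀² = 1/0.050254 ≈ 19.9.

σ₀² = 19.9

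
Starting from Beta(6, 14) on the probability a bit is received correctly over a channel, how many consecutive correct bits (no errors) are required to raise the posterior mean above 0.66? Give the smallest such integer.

k = 22

After k correct bits and 0 errors the posterior is Beta(6+k, 14), with mean (6+k)/(6+14+k).
Set (6+k)/(20+k) > 0.66 and solve: k > (0.66·20 − 6)/(1 − 0.66) = 21.176.
The smallest integer exceeding 21.176 is 22, and checking k=22: (28)/(42) = 0.6667 > 0.66.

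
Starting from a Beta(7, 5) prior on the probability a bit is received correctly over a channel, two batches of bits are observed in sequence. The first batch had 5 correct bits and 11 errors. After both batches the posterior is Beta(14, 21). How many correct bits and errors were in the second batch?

Sequential conjugate updates are equivalent to a single update on the pooled data, so total successes = posterior α − prior α and total failures = posterior β − prior β.
Total across both batches: 14−7=7 correct bits, 21−5=16 errors.
Subtract the first batch: 7−5=2 correct bits and 16−11=5 errors.

2 correct bits and 5 errors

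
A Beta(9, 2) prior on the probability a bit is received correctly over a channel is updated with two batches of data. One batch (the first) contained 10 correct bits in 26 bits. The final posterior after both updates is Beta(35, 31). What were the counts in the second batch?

16 correct bits and 13 errors

Sequential conjugate updates are equivalent to a single update on the pooled data, so total successes = posterior α − prior α and total failures = posterior β − prior β.
Total across both batches: 35−9=26 correct bits, 31−2=29 errors.
Subtract the first batch: 26−10=16 correct bits and 29−16=13 errors.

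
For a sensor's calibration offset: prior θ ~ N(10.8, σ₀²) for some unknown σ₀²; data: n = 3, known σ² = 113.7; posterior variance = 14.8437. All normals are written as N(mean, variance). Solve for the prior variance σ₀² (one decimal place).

σ₀² = 24.4

Posterior precision equals prior precision plus data precision: 1/σ_n² = 1/σ₀² + n/σ².
So 1/σ₀² = 1/14.8437 − 3/113.7 = 0.067369 − 0.026385 = 0.040984.
Hence σ₀² = 1/0.040984 ≈ 24.4.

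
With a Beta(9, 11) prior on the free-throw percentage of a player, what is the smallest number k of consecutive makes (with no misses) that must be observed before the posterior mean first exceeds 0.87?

k = 65

After k makes and 0 misses the posterior is Beta(9+k, 11), with mean (9+k)/(9+11+k).
Set (9+k)/(20+k) > 0.87 and solve: k > (0.87·20 − 9)/(1 − 0.87) = 64.615.
The smallest integer exceeding 64.615 is 65, and checking k=65: (74)/(85) = 0.8706 > 0.87.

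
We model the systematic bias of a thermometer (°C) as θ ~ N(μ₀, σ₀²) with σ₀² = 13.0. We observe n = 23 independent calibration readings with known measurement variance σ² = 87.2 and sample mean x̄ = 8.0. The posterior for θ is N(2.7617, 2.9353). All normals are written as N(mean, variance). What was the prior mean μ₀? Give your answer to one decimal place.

The posterior mean is a precision-weighted average: μ_n = (τ₀μ₀ + τ_data·x̄)/(τ₀+τ_data), with τ₀=1/σ₀² and τ_data=n/σ².
Here τ₀ = 1/13.0 = 0.076923 and τ_data = 23/87.2 = 0.263761, so τ_n = 0.340684.
Rearranging for μ₀: μ₀ = (μ_n·τ_n − τ_data·x̄)/τ₀ = (2.7617·0.340684 − 0.263761·8.0) / 0.076923 = -1.169221/0.076923 ≈ -15.2.

μ₀ = -15.2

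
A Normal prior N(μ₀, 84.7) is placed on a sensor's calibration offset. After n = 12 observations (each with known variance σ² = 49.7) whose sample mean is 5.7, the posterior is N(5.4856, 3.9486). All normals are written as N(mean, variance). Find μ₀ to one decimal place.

With known observation variance, the Normal–Normal posterior has precision τ_n = τ₀ + n/σ² and mean μ_n = (τ₀μ₀ + (n/σ²)x̄)/τ_n.
Here τ₀ = 1/84.7 = 0.011806 and τ_data = 12/49.7 = 0.241449, so τ_n = 0.253255.
Rearranging for μ₀: μ₀ = (μ_n·τ_n − τ_data·x̄)/τ₀ = (5.4856·0.253255 − 0.241449·5.7) / 0.011806 = 0.012996/0.011806 ≈ 1.1.

μ₀ = 1.1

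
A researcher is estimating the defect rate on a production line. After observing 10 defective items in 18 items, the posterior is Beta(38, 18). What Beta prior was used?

A Beta(a, b) prior with s successes and f failures in binomial data gives a Beta(a+s, b+f) posterior.
Subtract the data counts: 38−10=28, 18−8=10.

Beta(28, 10)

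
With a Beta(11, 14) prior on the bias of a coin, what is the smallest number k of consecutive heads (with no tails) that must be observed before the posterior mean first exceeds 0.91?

k = 131

After k heads and 0 tails the posterior is Beta(11+k, 14), with mean (11+k)/(11+14+k).
Set (11+k)/(25+k) > 0.91 and solve: k > (0.91·25 − 11)/(1 − 0.91) = 130.556.
The smallest integer exceeding 130.556 is 131, and checking k=131: (142)/(156) = 0.9103 > 0.91.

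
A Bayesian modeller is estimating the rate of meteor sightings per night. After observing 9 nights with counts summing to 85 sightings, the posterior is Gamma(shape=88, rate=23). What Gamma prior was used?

A Gamma(α, β) prior (rate parametrization) on a Poisson rate with n observations summing to S gives posterior Gamma(α+S, β+n).
So α = 88 − 85 = 3 and β = 23 − 9 = 14.

Gamma(shape=3, rate=14)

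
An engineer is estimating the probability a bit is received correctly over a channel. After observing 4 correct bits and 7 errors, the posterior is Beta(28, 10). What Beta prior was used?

Beta(24, 3)

Beta is conjugate to the binomial likelihood: posterior = Beta(a+s, b+f).
Subtract the data counts: 28−4=24, 10−7=3.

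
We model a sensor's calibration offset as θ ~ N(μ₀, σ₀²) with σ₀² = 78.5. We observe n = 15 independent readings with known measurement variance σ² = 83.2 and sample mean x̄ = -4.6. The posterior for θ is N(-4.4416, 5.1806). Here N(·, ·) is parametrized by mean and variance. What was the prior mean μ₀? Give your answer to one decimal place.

μ₀ = -2.2

The posterior mean is a precision-weighted average: μ_n = (τ₀μ₀ + τ_data·x̄)/(τ₀+τ_data), with τ₀=1/σ₀² and τ_data=n/σ².
Here τ₀ = 1/78.5 = 0.012739 and τ_data = 15/83.2 = 0.180288, so τ_n = 0.193027.
Rearranging for μ₀: μ₀ = (μ_n·τ_n − τ_data·x̄)/τ₀ = (-4.4416·0.193027 − 0.180288·-4.6) / 0.012739 = -0.028024/0.012739 ≈ -2.2.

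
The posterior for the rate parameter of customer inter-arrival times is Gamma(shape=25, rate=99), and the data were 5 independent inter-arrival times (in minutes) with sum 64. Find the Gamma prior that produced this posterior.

Gamma–exponential conjugacy: posterior shape = α + n, posterior rate = β + Σtᵢ.
So α = 25 − 5 = 20 and β = 99 − 64 = 35.

Gamma(shape=20, rate=35)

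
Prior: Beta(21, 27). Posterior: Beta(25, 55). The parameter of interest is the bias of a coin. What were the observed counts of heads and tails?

A Beta(α, β) prior with s successes and f failures in binomial data gives a Beta(α+s, β+f) posterior.
So s = 25 − 21 = 4 and f = 55 − 27 = 28.

4 heads and 28 tails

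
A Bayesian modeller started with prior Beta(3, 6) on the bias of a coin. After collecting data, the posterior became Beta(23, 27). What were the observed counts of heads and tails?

Under Beta–binomial conjugacy the posterior parameters are (α+s, β+f).
Match parameters: s=23−3=20, f=27−6=21.

20 heads and 21 tails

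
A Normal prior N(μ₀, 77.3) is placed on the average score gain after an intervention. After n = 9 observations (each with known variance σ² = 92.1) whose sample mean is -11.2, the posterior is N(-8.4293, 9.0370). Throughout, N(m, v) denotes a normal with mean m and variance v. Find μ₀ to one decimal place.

μ₀ = 12.5

The posterior mean is a precision-weighted average: μ_n = (τ₀μ₀ + τ_data·x̄)/(τ₀+τ_data), with τ₀=1/σ₀² and τ_data=n/σ².
Here τ₀ = 1/77.3 = 0.012937 and τ_data = 9/92.1 = 0.097720, so τ_n = 0.110657.
Rearranging for μ₀: μ₀ = (μ_n·τ_n − τ_data·x̄)/τ₀ = (-8.4293·0.110657 − 0.097720·-11.2) / 0.012937 = 0.161703/0.012937 ≈ 12.5.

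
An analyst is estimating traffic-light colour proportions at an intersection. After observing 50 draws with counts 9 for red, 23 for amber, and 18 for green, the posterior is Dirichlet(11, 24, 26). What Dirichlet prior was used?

For a Dirichlet(α) prior with multinomial counts c, the posterior is Dirichlet(α + c) componentwise.
Subtract each count from the matching posterior parameter: 11−9=2, 24−23=1, 26−18=8.

Dirichlet(2, 1, 8)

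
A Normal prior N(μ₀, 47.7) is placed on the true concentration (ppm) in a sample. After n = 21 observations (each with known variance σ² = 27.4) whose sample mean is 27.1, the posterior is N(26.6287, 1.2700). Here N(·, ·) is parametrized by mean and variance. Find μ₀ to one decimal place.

μ₀ = 9.4

The posterior mean is a precision-weighted average: μ_n = (τ₀μ₀ + τ_data·x̄)/(τ₀+τ_data), with τ₀=1/σ₀² and τ_data=n/σ².
Here τ₀ = 1/47.7 = 0.020964 and τ_data = 21/27.4 = 0.766423, so τ_n = 0.787387.
Rearranging for μ₀: μ₀ = (μ_n·τ_n − τ_data·x̄)/τ₀ = (26.6287·0.787387 − 0.766423·27.1) / 0.020964 = 0.197029/0.020964 ≈ 9.4.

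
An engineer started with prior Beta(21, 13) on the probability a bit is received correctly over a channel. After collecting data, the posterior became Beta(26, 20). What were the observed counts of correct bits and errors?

5 correct bits and 7 errors

Under Beta–binomial conjugacy the posterior parameters are (a+s, b+f).
Match parameters: s=26−21=5, f=20−13=7.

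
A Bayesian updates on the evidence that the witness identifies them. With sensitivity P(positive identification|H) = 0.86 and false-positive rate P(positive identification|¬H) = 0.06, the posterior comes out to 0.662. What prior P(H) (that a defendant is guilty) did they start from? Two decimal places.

Bayes' rule in odds form gives O(H|E) = O(H)·[P(E|H)/P(E|¬H)], hence O(H) = O(H|E)/LR.
Posterior odds = 0.662/(1−0.662) = 1.9586. LR = 0.86/0.06 = 14.3333.
Prior odds = 1.9586/14.3333 = 0.1366, so P(H) = 0.1366/(1+0.1366) ≈ 0.12.

P(H) = 0.12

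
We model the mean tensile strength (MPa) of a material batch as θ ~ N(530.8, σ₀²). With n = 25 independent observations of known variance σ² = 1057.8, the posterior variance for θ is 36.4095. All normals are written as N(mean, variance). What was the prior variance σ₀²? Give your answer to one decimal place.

σ₀² = 261.0

Posterior precision equals prior precision plus data precision: 1/σ_n² = 1/σ₀² + n/σ².
So 1/σ₀² = 1/36.4095 − 25/1057.8 = 0.027465 − 0.023634 = 0.003831.
Hence σ₀² = 1/0.003831 ≈ 261.0.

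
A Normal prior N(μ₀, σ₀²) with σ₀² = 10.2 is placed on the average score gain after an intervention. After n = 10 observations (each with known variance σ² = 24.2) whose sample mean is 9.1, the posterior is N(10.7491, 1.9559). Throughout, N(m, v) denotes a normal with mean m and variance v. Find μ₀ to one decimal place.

μ₀ = 17.7

With known observation variance, the Normal–Normal posterior has precision τ_n = τ₀ + n/σ² and mean μ_n = (τ₀μ₀ + (n/σ²)x̄)/τ_n.
Here τ₀ = 1/10.2 = 0.098039 and τ_data = 10/24.2 = 0.413223, so τ_n = 0.511262.
Rearranging for μ₀: μ₀ = (μ_n·τ_n − τ_data·x̄)/τ₀ = (10.7491·0.511262 − 0.413223·9.1) / 0.098039 = 1.735277/0.098039 ≈ 17.7.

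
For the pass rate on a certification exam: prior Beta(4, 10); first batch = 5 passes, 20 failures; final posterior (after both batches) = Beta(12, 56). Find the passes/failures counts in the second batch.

Sequential conjugate updates are equivalent to a single update on the pooled data, so total successes = posterior α − prior α and total failures = posterior β − prior β.
Total across both batches: 12−4=8 passes, 56−10=46 failures.
Subtract the first batch: 8−5=3 passes and 46−20=26 failures.

3 passes and 26 failures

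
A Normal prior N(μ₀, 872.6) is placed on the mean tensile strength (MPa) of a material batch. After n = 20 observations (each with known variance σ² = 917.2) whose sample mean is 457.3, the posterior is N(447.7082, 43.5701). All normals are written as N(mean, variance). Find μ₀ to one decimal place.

The posterior mean is a precision-weighted average: μ_n = (τ₀μ₀ + τ_data·x̄)/(τ₀+τ_data), with τ₀=1/σ₀² and τ_data=n/σ².
Here τ₀ = 1/872.6 = 0.001146 and τ_data = 20/917.2 = 0.021805, so τ_n = 0.022951.
Rearranging for μ₀: μ₀ = (μ_n·τ_n − τ_data·x̄)/τ₀ = (447.7082·0.022951 − 0.021805·457.3) / 0.001146 = 0.303924/0.001146 ≈ 265.2.

μ₀ = 265.2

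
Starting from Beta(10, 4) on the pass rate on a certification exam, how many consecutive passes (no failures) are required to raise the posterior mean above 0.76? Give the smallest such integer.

k = 3

After k passes and 0 failures the posterior is Beta(10+k, 4), with mean (10+k)/(10+4+k).
Set (10+k)/(14+k) > 0.76 and solve: k > (0.76·14 − 10)/(1 − 0.76) = 2.667.
The smallest integer exceeding 2.667 is 3.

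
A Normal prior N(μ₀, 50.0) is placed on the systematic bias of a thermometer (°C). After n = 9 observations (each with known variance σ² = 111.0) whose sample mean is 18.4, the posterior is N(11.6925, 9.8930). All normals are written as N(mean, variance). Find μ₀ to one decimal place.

With known observation variance, the Normal–Normal posterior has precision τ_n = τ₀ + n/σ² and mean μ_n = (τ₀μ₀ + (n/σ²)x̄)/τ_n.
Here τ₀ = 1/50.0 = 0.020000 and τ_data = 9/111.0 = 0.081081, so τ_n = 0.101081.
Rearranging for μ₀: μ₀ = (μ_n·τ_n − τ_data·x̄)/τ₀ = (11.6925·0.101081 − 0.081081·18.4) / 0.020000 = -0.310001/0.020000 ≈ -15.5.

μ₀ = -15.5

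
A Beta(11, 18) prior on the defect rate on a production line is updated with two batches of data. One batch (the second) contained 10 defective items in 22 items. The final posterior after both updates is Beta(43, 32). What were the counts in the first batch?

22 defective items and 2 good items

Because Beta–binomial updating is additive in the counts, the combined data contributed (α_post−α_prior, β_post−β_prior) successes and failures.
Total across both batches: 43−11=32 defective items, 32−18=14 good items.
Subtract the second batch: 32−10=22 defective items and 14−12=2 good items.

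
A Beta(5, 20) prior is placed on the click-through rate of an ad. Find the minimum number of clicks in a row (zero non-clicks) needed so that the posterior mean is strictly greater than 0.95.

After k clicks and 0 non-clicks the posterior is Beta(5+k, 20), with mean (5+k)/(5+20+k).
Set (5+k)/(25+k) > 0.95 and solve: k > (0.95·25 − 5)/(1 − 0.95) = 375.000.
The smallest integer exceeding 375.000 is 376.

k = 376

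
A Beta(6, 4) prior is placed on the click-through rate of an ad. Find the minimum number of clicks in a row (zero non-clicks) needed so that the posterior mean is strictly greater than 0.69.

k = 3

After k clicks and 0 non-clicks the posterior is Beta(6+k, 4), with mean (6+k)/(6+4+k).
Set (6+k)/(10+k) > 0.69 and solve: k > (0.69·10 − 6)/(1 − 0.69) = 2.903.
The smallest integer exceeding 2.903 is 3.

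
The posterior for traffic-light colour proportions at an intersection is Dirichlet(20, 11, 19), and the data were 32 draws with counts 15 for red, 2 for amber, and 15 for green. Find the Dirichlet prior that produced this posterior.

For a Dirichlet(α) prior with multinomial counts c, the posterior is Dirichlet(α + c) componentwise.
Subtract each count from the matching posterior parameter: 20−15=5, 11−2=9, 19−15=4.

Dirichlet(5, 9, 4)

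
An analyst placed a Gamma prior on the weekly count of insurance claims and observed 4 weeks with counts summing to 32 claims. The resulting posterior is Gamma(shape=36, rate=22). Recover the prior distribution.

Gamma(shape=4, rate=18)

A Gamma(α, β) prior (rate parametrization) on a Poisson rate with n observations summing to S gives posterior Gamma(α+S, β+n).
So α = 36 − 32 = 4 and β = 22 − 4 = 18.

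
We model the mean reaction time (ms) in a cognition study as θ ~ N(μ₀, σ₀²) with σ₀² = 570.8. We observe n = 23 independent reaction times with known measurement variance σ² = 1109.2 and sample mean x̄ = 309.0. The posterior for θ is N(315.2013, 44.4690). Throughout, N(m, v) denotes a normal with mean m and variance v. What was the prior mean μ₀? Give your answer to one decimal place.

μ₀ = 388.6

The posterior mean is a precision-weighted average: μ_n = (τ₀μ₀ + τ_data·x̄)/(τ₀+τ_data), with τ₀=1/σ₀² and τ_data=n/σ².
Here τ₀ = 1/570.8 = 0.001752 and τ_data = 23/1109.2 = 0.020736, so τ_n = 0.022488.
Rearranging for μ₀: μ₀ = (μ_n·τ_n − τ_data·x̄)/τ₀ = (315.2013·0.022488 − 0.020736·309.0) / 0.001752 = 0.680823/0.001752 ≈ 388.6.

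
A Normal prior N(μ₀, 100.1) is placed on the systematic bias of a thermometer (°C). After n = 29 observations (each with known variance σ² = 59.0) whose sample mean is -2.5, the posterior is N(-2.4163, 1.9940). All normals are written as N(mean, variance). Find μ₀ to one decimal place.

μ₀ = 1.7

With known observation variance, the Normal–Normal posterior has precision τ_n = τ₀ + n/σ² and mean μ_n = (τ₀μ₀ + (n/σ²)x̄)/τ_n.
Here τ₀ = 1/100.1 = 0.009990 and τ_data = 29/59.0 = 0.491525, so τ_n = 0.501515.
Rearranging for μ₀: μ₀ = (μ_n·τ_n − τ_data·x̄)/τ₀ = (-2.4163·0.501515 − 0.491525·-2.5) / 0.009990 = 0.017002/0.009990 ≈ 1.7.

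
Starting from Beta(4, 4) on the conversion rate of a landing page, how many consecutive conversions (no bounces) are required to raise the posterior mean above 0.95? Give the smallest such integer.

k = 73

After k conversions and 0 bounces the posterior is Beta(4+k, 4), with mean (4+k)/(4+4+k).
Set (4+k)/(8+k) > 0.95 and solve: k > (0.95·8 − 4)/(1 − 0.95) = 72.000.
The smallest integer exceeding 72.000 is 73, and checking k=73: (77)/(81) = 0.9506 > 0.95.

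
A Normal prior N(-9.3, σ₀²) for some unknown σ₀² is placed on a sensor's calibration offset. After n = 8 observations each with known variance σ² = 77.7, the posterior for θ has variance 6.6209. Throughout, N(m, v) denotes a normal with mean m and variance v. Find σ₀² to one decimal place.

σ₀² = 20.8

Posterior precision equals prior precision plus data precision: 1/σ_n² = 1/σ₀² + n/σ².
So 1/σ₀² = 1/6.6209 − 8/77.7 = 0.151037 − 0.102960 = 0.048077.
Hence σ₀² = 1/0.048077 ≈ 20.8.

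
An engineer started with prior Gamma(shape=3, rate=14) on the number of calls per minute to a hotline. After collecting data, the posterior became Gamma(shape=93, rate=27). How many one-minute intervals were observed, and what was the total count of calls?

A Gamma(α, β) prior (rate parametrization) on a Poisson rate with n observations summing to S gives posterior Gamma(α+S, β+n).
Matching: Σxᵢ = 93 − 3 = 90 and n = 27 − 14 = 13.

n = 13 one-minute intervals with total 90 calls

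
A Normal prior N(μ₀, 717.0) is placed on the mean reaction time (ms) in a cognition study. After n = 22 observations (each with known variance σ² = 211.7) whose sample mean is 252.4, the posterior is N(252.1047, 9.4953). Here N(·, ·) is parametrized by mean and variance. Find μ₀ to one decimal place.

μ₀ = 230.1

With known observation variance, the Normal–Normal posterior has precision τ_n = τ₀ + n/σ² and mean μ_n = (τ₀μ₀ + (n/σ²)x̄)/τ_n.
Here τ₀ = 1/717.0 = 0.001395 and τ_data = 22/211.7 = 0.103921, so τ_n = 0.105316.
Rearranging for μ₀: μ₀ = (μ_n·τ_n − τ_data·x̄)/τ₀ = (252.1047·0.105316 − 0.103921·252.4) / 0.001395 = 0.320998/0.001395 ≈ 230.1.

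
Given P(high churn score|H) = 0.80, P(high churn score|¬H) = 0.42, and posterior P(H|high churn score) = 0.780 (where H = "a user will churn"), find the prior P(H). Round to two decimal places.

P(H) = 0.65

Bayes' rule in odds form gives O(H|E) = O(H)·[P(E|H)/P(E|¬H)], hence O(H) = O(H|E)/LR.
Posterior odds = 0.780/(1−0.780) = 3.5455. LR = 0.80/0.42 = 1.9048.
Prior odds = 3.5455/1.9048 = 1.8614, so P(H) = 1.8614/(1+1.8614) ≈ 0.65.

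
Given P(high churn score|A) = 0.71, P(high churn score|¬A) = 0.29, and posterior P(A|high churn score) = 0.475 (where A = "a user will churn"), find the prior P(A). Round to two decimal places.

Bayes' rule in odds form gives O(A|E) = O(A)·[P(E|A)/P(E|¬A)], hence O(A) = O(A|E)/LR.
Posterior odds = 0.475/(1−0.475) = 0.9048. LR = 0.71/0.29 = 2.4483.
Prior odds = 0.9048/2.4483 = 0.3696, so P(A) = 0.3696/(1+0.3696) ≈ 0.27.

P(A) = 0.27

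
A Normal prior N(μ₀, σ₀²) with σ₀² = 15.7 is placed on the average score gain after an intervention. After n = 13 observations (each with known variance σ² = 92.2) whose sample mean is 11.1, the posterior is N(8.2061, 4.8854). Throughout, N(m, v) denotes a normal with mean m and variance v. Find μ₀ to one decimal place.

μ₀ = 1.8

The posterior mean is a precision-weighted average: μ_n = (τ₀μ₀ + τ_data·x̄)/(τ₀+τ_data), with τ₀=1/σ₀² and τ_data=n/σ².
Here τ₀ = 1/15.7 = 0.063694 and τ_data = 13/92.2 = 0.140998, so τ_n = 0.204692.
Rearranging for μ₀: μ₀ = (μ_n·τ_n − τ_data·x̄)/τ₀ = (8.2061·0.204692 − 0.140998·11.1) / 0.063694 = 0.114645/0.063694 ≈ 1.8.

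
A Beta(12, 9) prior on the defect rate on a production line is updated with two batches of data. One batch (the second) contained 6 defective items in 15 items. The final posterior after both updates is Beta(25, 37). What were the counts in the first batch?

7 defective items and 19 good items

Sequential conjugate updates are equivalent to a single update on the pooled data, so total successes = posterior α − prior α and total failures = posterior β − prior β.
Total across both batches: 25−12=13 defective items, 37−9=28 good items.
Subtract the second batch: 13−6=7 defective items and 28−9=19 good items.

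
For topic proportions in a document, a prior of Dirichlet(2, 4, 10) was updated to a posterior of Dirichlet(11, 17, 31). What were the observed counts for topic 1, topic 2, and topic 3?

counts (9, 13, 21)

For a Dirichlet(α) prior with multinomial counts c, the posterior is Dirichlet(α + c) componentwise.
Counts are posterior − prior componentwise: 11−2=9, 17−4=13, 31−10=21.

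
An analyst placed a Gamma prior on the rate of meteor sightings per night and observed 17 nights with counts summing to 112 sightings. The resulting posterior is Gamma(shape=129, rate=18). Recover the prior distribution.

Gamma(shape=17, rate=1)

Gamma–Poisson conjugacy: posterior shape = α + Σxᵢ, posterior rate = β + n.
So α = 129 − 112 = 17 and β = 18 − 17 = 1.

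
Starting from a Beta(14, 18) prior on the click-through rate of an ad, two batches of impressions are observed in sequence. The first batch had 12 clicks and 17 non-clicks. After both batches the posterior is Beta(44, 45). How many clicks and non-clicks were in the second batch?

18 clicks and 10 non-clicks

Because Beta–binomial updating is additive in the counts, the combined data contributed (α_post−α_prior, β_post−β_prior) successes and failures.
Total across both batches: 44−14=30 clicks, 45−18=27 non-clicks.
Subtract the first batch: 30−12=18 clicks and 27−17=10 non-clicks.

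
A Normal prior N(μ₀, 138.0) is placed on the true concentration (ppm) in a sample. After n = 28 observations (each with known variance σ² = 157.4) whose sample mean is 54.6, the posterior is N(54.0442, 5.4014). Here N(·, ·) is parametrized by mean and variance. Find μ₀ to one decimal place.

μ₀ = 40.4

With known observation variance, the Normal–Normal posterior has precision τ_n = τ₀ + n/σ² and mean μ_n = (τ₀μ₀ + (n/σ²)x̄)/τ_n.
Here τ₀ = 1/138.0 = 0.007246 and τ_data = 28/157.4 = 0.177891, so τ_n = 0.185137.
Rearranging for μ₀: μ₀ = (μ_n·τ_n − τ_data·x̄)/τ₀ = (54.0442·0.185137 − 0.177891·54.6) / 0.007246 = 0.292732/0.007246 ≈ 40.4.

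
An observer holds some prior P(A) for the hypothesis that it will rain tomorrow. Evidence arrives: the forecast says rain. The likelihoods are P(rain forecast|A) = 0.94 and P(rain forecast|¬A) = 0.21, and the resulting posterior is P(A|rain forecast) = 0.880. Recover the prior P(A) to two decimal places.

P(A) = 0.62

Bayes' rule in odds form gives O(A|E) = O(A)·[P(E|A)/P(E|¬A)], hence O(A) = O(A|E)/LR.
Posterior odds = 0.880/(1−0.880) = 7.3333. LR = 0.94/0.21 = 4.4762.
Prior odds = 7.3333/4.4762 = 1.6383, so P(A) = 1.6383/(1+1.6383) ≈ 0.62.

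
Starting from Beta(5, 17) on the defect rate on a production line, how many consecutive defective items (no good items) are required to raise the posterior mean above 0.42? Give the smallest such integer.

k = 8

After k defective items and 0 good items the posterior is Beta(5+k, 17), with mean (5+k)/(5+17+k).
Set (5+k)/(22+k) > 0.42 and solve: k > (0.42·22 − 5)/(1 − 0.42) = 7.310.
The smallest integer exceeding 7.310 is 8, and checking k=8: (13)/(30) = 0.4333 > 0.42.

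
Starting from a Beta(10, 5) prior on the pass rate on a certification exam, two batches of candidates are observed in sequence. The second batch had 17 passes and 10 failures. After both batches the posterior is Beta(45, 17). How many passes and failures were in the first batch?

Because Beta–binomial updating is additive in the counts, the combined data contributed (α_post−α_prior, β_post−β_prior) successes and failures.
Total across both batches: 45−10=35 passes, 17−5=12 failures.
Subtract the second batch: 35−17=18 passes and 12−10=2 failures.

18 passes and 2 failures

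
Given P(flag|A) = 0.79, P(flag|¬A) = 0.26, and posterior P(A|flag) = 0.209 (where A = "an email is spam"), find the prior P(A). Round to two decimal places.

P(A) = 0.08

Bayes' rule in odds form gives O(A|E) = O(A)·[P(E|A)/P(E|¬A)], hence O(A) = O(A|E)/LR.
Posterior odds = 0.209/(1−0.209) = 0.2642. LR = 0.79/0.26 = 3.0385.
Prior odds = 0.2642/3.0385 = 0.0870, so P(A) = 0.0870/(1+0.0870) ≈ 0.08.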